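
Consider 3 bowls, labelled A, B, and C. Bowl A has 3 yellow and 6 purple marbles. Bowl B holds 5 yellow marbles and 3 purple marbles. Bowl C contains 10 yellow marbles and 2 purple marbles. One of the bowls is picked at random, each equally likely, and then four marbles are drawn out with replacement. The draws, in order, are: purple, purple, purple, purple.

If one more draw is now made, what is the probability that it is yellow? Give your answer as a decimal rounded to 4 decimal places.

Compute the likelihood of the observed sequence for each case: P(data | bowl A) = (6/9)(6/9)(6/9)(6/9) = 0.19753; P(data | bowl B) = (3/8)(3/8)(3/8)(3/8) = 0.019775; P(data | bowl C) = (2/12)(2/12)(2/12)(2/12) = 0.0007716.
Weighting by the prior gives 1/3 · 0.19753 = 0.065844, 1/3 · 0.019775 = 0.0065918, 1/3 · 0.0007716 = 0.0002572; these sum to 0.072693.
The posterior is then P(bowl A | data) = 0.90578, P(bowl B | data) = 0.09068, P(bowl C | data) = 0.0035382.
The predictive probability is P(yellow next | data) = (1/3)(0.90578) + (5/8)(0.09068) + (5/6)(0.0035382) = 0.36155.

0.3616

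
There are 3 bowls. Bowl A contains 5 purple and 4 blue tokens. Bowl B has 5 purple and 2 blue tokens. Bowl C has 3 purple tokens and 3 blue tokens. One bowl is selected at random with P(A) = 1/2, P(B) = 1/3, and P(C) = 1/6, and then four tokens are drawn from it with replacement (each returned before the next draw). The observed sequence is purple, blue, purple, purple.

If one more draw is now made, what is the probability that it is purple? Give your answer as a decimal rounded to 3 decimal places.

0.615

For each hypothesis, P(data | H) works out to: P(data | bowl A) = (5/9)(4/9)(5/9)(5/9) = 0.076208; P(data | bowl B) = (5/7)(2/7)(5/7)(5/7) = 0.10412; P(data | bowl C) = (3/6)(3/6)(3/6)(3/6) = 0.0625.
Weighting by the prior gives 1/2 · 0.076208 = 0.038104, 1/3 · 0.10412 = 0.034708, 1/6 · 0.0625 = 0.010417; these sum to 0.083228.
Normalising, the posterior is P(bowl A | data) = 0.45782, P(bowl B | data) = 0.41702, P(bowl C | data) = 0.12516.
Averaging over the posterior, P(purple next | data) = (5/9)(0.45782) + (5/7)(0.41702) + (1/2)(0.12516) = 0.6148.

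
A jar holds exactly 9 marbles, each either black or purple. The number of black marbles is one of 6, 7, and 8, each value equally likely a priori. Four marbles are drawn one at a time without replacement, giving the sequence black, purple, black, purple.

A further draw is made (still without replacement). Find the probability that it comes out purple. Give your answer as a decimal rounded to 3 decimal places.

Under each hypothesis, the probability of the observed sequence is: P(data | r = 6) = (6/9)(3/8)(5/7)(2/6) = 5/84; P(data | r = 7) = (7/9)(2/8)(6/7)(1/6) = 1/36; P(data | r = 8) = (8/9)(1/8)(7/7)(0/6) = 0.
Multiplying each by its prior: 1/3 · 5/84 = 5/252, 1/3 · 1/36 = 1/108, 1/3 · 0 = 0; with total 11/378.
Normalising, the posterior is P(r = 6 | data) = 15/22, P(r = 7 | data) = 7/22, P(r = 8 | data) = 0.
Averaging over the posterior, P(purple next | data) = (1/5)(15/22) + (0)(7/22) = 3/22.

0.136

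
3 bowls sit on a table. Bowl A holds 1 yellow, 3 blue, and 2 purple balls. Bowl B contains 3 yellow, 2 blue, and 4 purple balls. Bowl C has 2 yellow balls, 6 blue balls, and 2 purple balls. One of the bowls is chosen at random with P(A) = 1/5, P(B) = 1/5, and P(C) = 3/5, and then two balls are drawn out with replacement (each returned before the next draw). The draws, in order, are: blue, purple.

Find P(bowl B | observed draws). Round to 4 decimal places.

Under each hypothesis, the probability of the observed sequence is: P(data | bowl A) = (3/6)(2/6) = 0.16667; P(data | bowl B) = (2/9)(4/9) = 0.098765; P(data | bowl C) = (6/10)(2/10) = 0.12.
Weighting by the prior gives 1/5 · 0.16667 = 0.033333, 1/5 · 0.098765 = 0.019753, 3/5 · 0.12 = 0.072; with total 0.12509.
By Bayes' rule, P(bowl B | data) = (0.019753) / (0.12509) = 0.15792.

0.1579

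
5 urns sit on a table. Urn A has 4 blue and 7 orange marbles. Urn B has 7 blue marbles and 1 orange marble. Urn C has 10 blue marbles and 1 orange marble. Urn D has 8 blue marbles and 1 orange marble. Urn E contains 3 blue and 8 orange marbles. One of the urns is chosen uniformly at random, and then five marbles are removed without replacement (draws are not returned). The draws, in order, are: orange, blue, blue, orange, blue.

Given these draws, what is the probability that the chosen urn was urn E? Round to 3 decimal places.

Compute the likelihood of the observed sequence for each case: P(data | urn A) = (7/11)(4/10)(3/9)(6/8)(2/7) = 1/55; P(data | urn B) = (1/8)(7/7)(6/6)(0/5) = 0; P(data | urn C) = (1/11)(10/10)(9/9)(0/8) = 0; P(data | urn D) = (1/9)(8/8)(7/7)(0/6) = 0; P(data | urn E) = (8/11)(3/10)(2/9)(7/8)(1/7) = 1/165.
Weighting by the prior gives 1/5 · 1/55 = 1/275, 1/5 · 0 = 0, 1/5 · 0 = 0, 1/5 · 0 = 0, 1/5 · 1/165 = 1/825; summing to 4/825.
Hence P(urn E | data) = (1/825) / (4/825) = 1/4.

0.250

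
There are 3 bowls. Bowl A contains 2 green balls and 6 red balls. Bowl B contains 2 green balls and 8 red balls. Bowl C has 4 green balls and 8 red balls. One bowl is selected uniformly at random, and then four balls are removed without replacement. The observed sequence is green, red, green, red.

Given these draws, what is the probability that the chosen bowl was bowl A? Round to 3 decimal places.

0.312

For each hypothesis, P(data | H) works out to: P(data | bowl A) = (2/8)(6/7)(1/6)(5/5) = 0.035714; P(data | bowl B) = (2/10)(8/9)(1/8)(7/7) = 0.022222; P(data | bowl C) = (4/12)(8/11)(3/10)(7/9) = 0.056566.
Weighting by the prior gives 1/3 · 0.035714 = 0.011905, 1/3 · 0.022222 = 0.0074074, 1/3 · 0.056566 = 0.018855; these sum to 0.038167.
Therefore the posterior P(bowl A | data) = (0.011905) / (0.038167) = 0.31191.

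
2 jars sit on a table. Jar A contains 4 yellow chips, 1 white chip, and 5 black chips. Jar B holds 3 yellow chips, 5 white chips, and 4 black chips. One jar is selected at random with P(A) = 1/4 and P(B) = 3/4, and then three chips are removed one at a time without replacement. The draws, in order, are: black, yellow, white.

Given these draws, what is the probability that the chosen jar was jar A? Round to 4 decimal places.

0.1692

Under each hypothesis, the probability of the observed sequence is: P(data | jar A) = (5/10)(4/9)(1/8) = 0.027778; P(data | jar B) = (4/12)(3/11)(5/10) = 0.045455.
Multiplying each by its prior: 1/4 · 0.027778 = 0.0069444, 3/4 · 0.045455 = 0.034091; summing to 0.041035.
So P(jar A | data) = (0.0069444) / (0.041035) = 0.16923.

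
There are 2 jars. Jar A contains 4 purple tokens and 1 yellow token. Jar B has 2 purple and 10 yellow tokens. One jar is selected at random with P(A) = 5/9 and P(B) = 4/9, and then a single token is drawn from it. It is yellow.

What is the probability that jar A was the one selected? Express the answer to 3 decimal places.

0.231

For each hypothesis, P(data | H) works out to: P(data | jar A) = (1/5) = 1/5; P(data | jar B) = (10/12) = 5/6.
The prior-weighted likelihoods are 5/9 · 1/5 = 1/9, 4/9 · 5/6 = 10/27; with total 13/27.
So P(jar A | data) = (1/9) / (13/27) = 3/13.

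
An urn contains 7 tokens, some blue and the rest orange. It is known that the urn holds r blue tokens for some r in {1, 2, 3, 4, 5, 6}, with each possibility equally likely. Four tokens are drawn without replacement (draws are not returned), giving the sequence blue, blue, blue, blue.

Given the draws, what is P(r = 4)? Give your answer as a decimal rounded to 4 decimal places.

0.0476

The likelihood of the observed sequence under each hypothesis: P(data | r = 1) = (1/7)(0/6) = 0; P(data | r = 2) = (2/7)(1/6)(0/5) = 0; P(data | r = 3) = (3/7)(2/6)(1/5)(0/4) = 0; P(data | r = 4) = (4/7)(3/6)(2/5)(1/4) = 1/35; P(data | r = 5) = (5/7)(4/6)(3/5)(2/4) = 1/7; P(data | r = 6) = (6/7)(5/6)(4/5)(3/4) = 3/7.
Weighting by the prior gives 1/6 · 0 = 0, 1/6 · 0 = 0, 1/6 · 0 = 0, 1/6 · 1/35 = 1/210, 1/6 · 1/7 = 1/42, 1/6 · 3/7 = 1/14; summing to 1/10.
Hence P(r = 4 | data) = (1/210) / (1/10) = 1/21.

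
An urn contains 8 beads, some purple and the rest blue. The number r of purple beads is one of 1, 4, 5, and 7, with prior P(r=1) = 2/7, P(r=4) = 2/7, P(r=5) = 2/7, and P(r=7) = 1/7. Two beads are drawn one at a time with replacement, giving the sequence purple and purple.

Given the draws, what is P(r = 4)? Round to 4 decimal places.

0.2406

For each hypothesis, P(data | H) works out to: P(data | r = 1) = (1/8)(1/8) = 1/64; P(data | r = 4) = (4/8)(4/8) = 1/4; P(data | r = 5) = (5/8)(5/8) = 25/64; P(data | r = 7) = (7/8)(7/8) = 49/64.
Multiplying each by its prior: 2/7 · 1/64 = 1/224, 2/7 · 1/4 = 1/14, 2/7 · 25/64 = 25/224, 1/7 · 49/64 = 7/64; these sum to 19/64.
By Bayes' rule, P(r = 4 | data) = (1/14) / (19/64) = 32/133.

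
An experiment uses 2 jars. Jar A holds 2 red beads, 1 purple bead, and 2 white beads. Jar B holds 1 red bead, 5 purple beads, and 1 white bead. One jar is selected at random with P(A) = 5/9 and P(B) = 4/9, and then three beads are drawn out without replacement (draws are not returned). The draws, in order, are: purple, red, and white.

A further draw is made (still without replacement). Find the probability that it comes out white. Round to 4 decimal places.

0.3889

The likelihood of the observed sequence under each hypothesis: P(data | jar A) = (1/5)(2/4)(2/3) = 1/15; P(data | jar B) = (5/7)(1/6)(1/5) = 1/42.
Multiplying each by its prior: 5/9 · 1/15 = 1/27, 4/9 · 1/42 = 2/189; summing to 1/21.
Dividing through by the total gives posterior P(jar A | data) = 7/9, P(jar B | data) = 2/9.
The predictive probability is P(white next | data) = (1/2)(7/9) + (0)(2/9) = 7/18.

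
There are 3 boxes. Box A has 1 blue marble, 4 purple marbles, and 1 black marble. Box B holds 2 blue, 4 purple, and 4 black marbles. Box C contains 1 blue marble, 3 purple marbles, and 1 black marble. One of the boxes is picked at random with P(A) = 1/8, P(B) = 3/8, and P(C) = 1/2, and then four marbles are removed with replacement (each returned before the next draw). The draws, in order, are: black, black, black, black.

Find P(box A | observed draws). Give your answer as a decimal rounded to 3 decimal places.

Compute the likelihood of the observed sequence for each case: P(data | box A) = (1/6)(1/6)(1/6)(1/6) = 0.0007716; P(data | box B) = (4/10)(4/10)(4/10)(4/10) = 0.0256; P(data | box C) = (1/5)(1/5)(1/5)(1/5) = 0.0016.
The prior-weighted likelihoods are 1/8 · 0.0007716 = 9.6451e-05, 3/8 · 0.0256 = 0.0096, 1/2 · 0.0016 = 0.0008; these sum to 0.010496.
By Bayes' rule, P(box A | data) = (9.6451e-05) / (0.010496) = 0.0091889.

0.009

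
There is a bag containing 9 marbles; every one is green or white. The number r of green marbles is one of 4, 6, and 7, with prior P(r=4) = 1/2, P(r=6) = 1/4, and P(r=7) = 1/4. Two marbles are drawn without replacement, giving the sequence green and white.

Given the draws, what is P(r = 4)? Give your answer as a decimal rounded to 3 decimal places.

Under each hypothesis, the probability of the observed sequence is: P(data | r = 4) = (4/9)(5/8) = 5/18; P(data | r = 6) = (6/9)(3/8) = 1/4; P(data | r = 7) = (7/9)(2/8) = 7/36.
Multiplying each by its prior: 1/2 · 5/18 = 5/36, 1/4 · 1/4 = 1/16, 1/4 · 7/36 = 7/144; these sum to 1/4.
Hence P(r = 4 | data) = (5/36) / (1/4) = 5/9.

0.556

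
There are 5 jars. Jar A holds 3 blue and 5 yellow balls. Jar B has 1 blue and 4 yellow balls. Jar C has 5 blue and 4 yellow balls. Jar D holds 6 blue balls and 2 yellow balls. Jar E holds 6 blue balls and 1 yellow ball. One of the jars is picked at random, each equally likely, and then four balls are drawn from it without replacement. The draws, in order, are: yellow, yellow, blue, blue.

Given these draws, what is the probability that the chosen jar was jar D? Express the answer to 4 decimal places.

The likelihood of the observed sequence under each hypothesis: P(data | jar A) = (5/8)(4/7)(3/6)(2/5) = 0.071429; P(data | jar B) = (4/5)(3/4)(1/3)(0/2) = 0; P(data | jar C) = (4/9)(3/8)(5/7)(4/6) = 0.079365; P(data | jar D) = (2/8)(1/7)(6/6)(5/5) = 0.035714; P(data | jar E) = (1/7)(0/6) = 0.
The prior-weighted likelihoods are 1/5 · 0.071429 = 0.014286, 1/5 · 0 = 0, 1/5 · 0.079365 = 0.015873, 1/5 · 0.035714 = 0.0071429, 1/5 · 0 = 0; these sum to 0.037302.
So P(jar D | data) = (0.0071429) / (0.037302) = 0.19149.

0.1915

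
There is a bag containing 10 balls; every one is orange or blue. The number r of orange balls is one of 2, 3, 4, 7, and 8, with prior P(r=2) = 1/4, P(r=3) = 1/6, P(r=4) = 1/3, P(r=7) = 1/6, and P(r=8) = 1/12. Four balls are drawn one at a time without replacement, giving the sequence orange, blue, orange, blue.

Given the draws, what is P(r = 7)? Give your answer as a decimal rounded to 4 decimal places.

Compute the likelihood of the observed sequence for each case: P(data | r = 2) = (2/10)(8/9)(1/8)(7/7) = 0.022222; P(data | r = 3) = (3/10)(7/9)(2/8)(6/7) = 0.05; P(data | r = 4) = (4/10)(6/9)(3/8)(5/7) = 0.071429; P(data | r = 7) = (7/10)(3/9)(6/8)(2/7) = 0.05; P(data | r = 8) = (8/10)(2/9)(7/8)(1/7) = 0.022222.
Multiplying each by its prior: 1/4 · 0.022222 = 0.0055556, 1/6 · 0.05 = 0.0083333, 1/3 · 0.071429 = 0.02381, 1/6 · 0.05 = 0.0083333, 1/12 · 0.022222 = 0.0018519; with total 0.047884.
Hence P(r = 7 | data) = (0.0083333) / (0.047884) = 0.17403.

0.1740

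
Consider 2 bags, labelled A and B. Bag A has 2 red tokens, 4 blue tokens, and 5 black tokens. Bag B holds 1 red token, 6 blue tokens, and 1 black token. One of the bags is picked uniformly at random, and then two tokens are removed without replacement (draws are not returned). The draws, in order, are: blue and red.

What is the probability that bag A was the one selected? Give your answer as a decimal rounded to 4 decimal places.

Compute the likelihood of the observed sequence for each case: P(data | bag A) = (4/11)(2/10) = 0.072727; P(data | bag B) = (6/8)(1/7) = 0.10714.
Multiplying each by its prior: 1/2 · 0.072727 = 0.036364, 1/2 · 0.10714 = 0.053571; these sum to 0.089935.
So P(bag A | data) = (0.036364) / (0.089935) = 0.40433.

0.4043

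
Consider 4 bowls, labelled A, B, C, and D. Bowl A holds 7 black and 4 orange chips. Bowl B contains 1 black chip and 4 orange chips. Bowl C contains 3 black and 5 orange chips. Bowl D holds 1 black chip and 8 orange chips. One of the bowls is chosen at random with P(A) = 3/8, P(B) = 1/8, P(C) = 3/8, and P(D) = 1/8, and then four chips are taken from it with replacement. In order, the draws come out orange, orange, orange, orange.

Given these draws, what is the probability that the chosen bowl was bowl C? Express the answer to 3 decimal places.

Compute the likelihood of the observed sequence for each case: P(data | bowl A) = (4/11)(4/11)(4/11)(4/11) = 0.017485; P(data | bowl B) = (4/5)(4/5)(4/5)(4/5) = 0.4096; P(data | bowl C) = (5/8)(5/8)(5/8)(5/8) = 0.15259; P(data | bowl D) = (8/9)(8/9)(8/9)(8/9) = 0.6243.
The prior-weighted likelihoods are 3/8 · 0.017485 = 0.0065569, 1/8 · 0.4096 = 0.0512, 3/8 · 0.15259 = 0.05722, 1/8 · 0.6243 = 0.078037; these sum to 0.19301.
Hence P(bowl C | data) = (0.05722) / (0.19301) = 0.29646.

0.296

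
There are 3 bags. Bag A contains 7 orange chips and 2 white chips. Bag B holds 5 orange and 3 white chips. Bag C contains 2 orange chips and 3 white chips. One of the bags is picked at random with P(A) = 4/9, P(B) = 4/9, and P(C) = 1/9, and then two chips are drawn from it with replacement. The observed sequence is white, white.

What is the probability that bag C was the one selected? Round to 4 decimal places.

Compute the likelihood of the observed sequence for each case: P(data | bag A) = (2/9)(2/9) = 0.049383; P(data | bag B) = (3/8)(3/8) = 0.14062; P(data | bag C) = (3/5)(3/5) = 0.36.
Multiplying each by its prior: 4/9 · 0.049383 = 0.021948, 4/9 · 0.14062 = 0.0625, 1/9 · 0.36 = 0.04; summing to 0.12445.
By Bayes' rule, P(bag C | data) = (0.04) / (0.12445) = 0.32142.

0.3214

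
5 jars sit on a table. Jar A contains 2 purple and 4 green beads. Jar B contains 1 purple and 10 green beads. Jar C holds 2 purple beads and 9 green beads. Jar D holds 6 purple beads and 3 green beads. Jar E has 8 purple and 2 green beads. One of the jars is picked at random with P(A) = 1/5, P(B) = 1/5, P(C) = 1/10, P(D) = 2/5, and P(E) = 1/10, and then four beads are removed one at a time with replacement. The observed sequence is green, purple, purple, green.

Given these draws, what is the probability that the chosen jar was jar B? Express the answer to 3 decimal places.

0.038

For each hypothesis, P(data | H) works out to: P(data | jar A) = (4/6)(2/6)(2/6)(4/6) = 0.049383; P(data | jar B) = (10/11)(1/11)(1/11)(10/11) = 0.0068301; P(data | jar C) = (9/11)(2/11)(2/11)(9/11) = 0.02213; P(data | jar D) = (3/9)(6/9)(6/9)(3/9) = 0.049383; P(data | jar E) = (2/10)(8/10)(8/10)(2/10) = 0.0256.
Multiplying each by its prior: 1/5 · 0.049383 = 0.0098765, 1/5 · 0.0068301 = 0.001366, 1/10 · 0.02213 = 0.002213, 2/5 · 0.049383 = 0.019753, 1/10 · 0.0256 = 0.00256; with total 0.035769.
Hence P(jar B | data) = (0.001366) / (0.035769) = 0.038191.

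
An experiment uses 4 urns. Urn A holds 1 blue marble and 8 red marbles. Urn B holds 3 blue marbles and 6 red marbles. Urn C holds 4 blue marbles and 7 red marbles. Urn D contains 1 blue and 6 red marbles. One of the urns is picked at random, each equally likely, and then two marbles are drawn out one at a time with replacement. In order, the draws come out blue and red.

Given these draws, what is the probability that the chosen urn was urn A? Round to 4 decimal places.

Under each hypothesis, the probability of the observed sequence is: P(data | urn A) = (1/9)(8/9) = 0.098765; P(data | urn B) = (3/9)(6/9) = 0.22222; P(data | urn C) = (4/11)(7/11) = 0.2314; P(data | urn D) = (1/7)(6/7) = 0.12245.
Multiplying each by its prior: 1/4 · 0.098765 = 0.024691, 1/4 · 0.22222 = 0.055556, 1/4 · 0.2314 = 0.057851, 1/4 · 0.12245 = 0.030612; summing to 0.16871.
So P(urn A | data) = (0.024691) / (0.16871) = 0.14635.

0.1464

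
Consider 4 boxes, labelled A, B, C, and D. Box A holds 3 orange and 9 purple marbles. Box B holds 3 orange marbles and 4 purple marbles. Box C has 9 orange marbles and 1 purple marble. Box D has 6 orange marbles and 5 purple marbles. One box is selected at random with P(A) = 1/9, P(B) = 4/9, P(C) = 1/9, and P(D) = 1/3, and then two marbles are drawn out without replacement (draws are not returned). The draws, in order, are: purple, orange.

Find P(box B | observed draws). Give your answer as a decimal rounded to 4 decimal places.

Under each hypothesis, the probability of the observed sequence is: P(data | box A) = (9/12)(3/11) = 0.20455; P(data | box B) = (4/7)(3/6) = 0.28571; P(data | box C) = (1/10)(9/9) = 0.1; P(data | box D) = (5/11)(6/10) = 0.27273.
Multiplying each by its prior: 1/9 · 0.20455 = 0.022727, 4/9 · 0.28571 = 0.12698, 1/9 · 0.1 = 0.011111, 1/3 · 0.27273 = 0.090909; summing to 0.25173.
By Bayes' rule, P(box B | data) = (0.12698) / (0.25173) = 0.50444.

0.5044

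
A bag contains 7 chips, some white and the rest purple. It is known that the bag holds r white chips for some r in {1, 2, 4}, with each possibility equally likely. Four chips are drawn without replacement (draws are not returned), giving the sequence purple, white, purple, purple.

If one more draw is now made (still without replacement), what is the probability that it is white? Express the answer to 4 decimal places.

0.2424

Compute the likelihood of the observed sequence for each case: P(data | r = 1) = (6/7)(1/6)(5/5)(4/4) = 1/7; P(data | r = 2) = (5/7)(2/6)(4/5)(3/4) = 1/7; P(data | r = 4) = (3/7)(4/6)(2/5)(1/4) = 1/35.
Weighting by the prior gives 1/3 · 1/7 = 1/21, 1/3 · 1/7 = 1/21, 1/3 · 1/35 = 1/105; with total 11/105.
The posterior is then P(r = 1 | data) = 5/11, P(r = 2 | data) = 5/11, P(r = 4 | data) = 1/11.
Averaging over the posterior, P(white next | data) = (0)(5/11) + (1/3)(5/11) + (1)(1/11) = 8/33.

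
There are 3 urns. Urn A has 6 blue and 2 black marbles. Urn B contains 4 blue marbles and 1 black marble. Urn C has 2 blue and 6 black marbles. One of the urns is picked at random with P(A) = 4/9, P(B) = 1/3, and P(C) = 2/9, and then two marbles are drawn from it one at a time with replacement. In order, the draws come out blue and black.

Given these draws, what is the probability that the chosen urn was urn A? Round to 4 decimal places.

Under each hypothesis, the probability of the observed sequence is: P(data | urn A) = (6/8)(2/8) = 3/16; P(data | urn B) = (4/5)(1/5) = 4/25; P(data | urn C) = (2/8)(6/8) = 3/16.
Weighting by the prior gives 4/9 · 3/16 = 1/12, 1/3 · 4/25 = 4/75, 2/9 · 3/16 = 1/24; summing to 107/600.
So P(urn A | data) = (1/12) / (107/600) = 50/107.

0.4673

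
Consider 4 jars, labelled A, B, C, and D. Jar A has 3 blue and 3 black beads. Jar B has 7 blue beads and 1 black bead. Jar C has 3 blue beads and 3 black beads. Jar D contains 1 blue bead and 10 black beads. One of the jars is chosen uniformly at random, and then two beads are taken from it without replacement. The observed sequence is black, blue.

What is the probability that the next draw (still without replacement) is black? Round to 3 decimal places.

The likelihood of the observed sequence under each hypothesis: P(data | jar A) = (3/6)(3/5) = 0.3; P(data | jar B) = (1/8)(7/7) = 0.125; P(data | jar C) = (3/6)(3/5) = 0.3; P(data | jar D) = (10/11)(1/10) = 0.090909.
Weighting by the prior gives 1/4 · 0.3 = 0.075, 1/4 · 0.125 = 0.03125, 1/4 · 0.3 = 0.075, 1/4 · 0.090909 = 0.022727; with total 0.20398.
Dividing through by the total gives posterior P(jar A | data) = 0.36769, P(jar B | data) = 0.1532, P(jar C | data) = 0.36769, P(jar D | data) = 0.11142.
Averaging over the posterior, P(black next | data) = (1/2)(0.36769) + (0)(0.1532) + (1/2)(0.36769) + (1)(0.11142) = 0.47911.

0.479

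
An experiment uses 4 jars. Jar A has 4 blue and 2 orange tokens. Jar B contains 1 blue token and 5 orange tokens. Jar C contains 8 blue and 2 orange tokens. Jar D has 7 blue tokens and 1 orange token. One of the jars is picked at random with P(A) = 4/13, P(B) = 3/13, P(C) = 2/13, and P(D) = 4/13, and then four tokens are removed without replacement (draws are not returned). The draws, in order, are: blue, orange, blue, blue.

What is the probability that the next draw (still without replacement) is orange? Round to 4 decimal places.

0.2393

Under each hypothesis, the probability of the observed sequence is: P(data | jar A) = (4/6)(2/5)(3/4)(2/3) = 2/15; P(data | jar B) = (1/6)(5/5)(0/4) = 0; P(data | jar C) = (8/10)(2/9)(7/8)(6/7) = 2/15; P(data | jar D) = (7/8)(1/7)(6/6)(5/5) = 1/8.
Multiplying each by its prior: 4/13 · 2/15 = 8/195, 3/13 · 0 = 0, 2/13 · 2/15 = 4/195, 4/13 · 1/8 = 1/26; with total 1/10.
Normalising, the posterior is P(jar A | data) = 16/39, P(jar B | data) = 0, P(jar C | data) = 8/39, P(jar D | data) = 5/13.
Averaging over the posterior, P(orange next | data) = (1/2)(16/39) + (1/6)(8/39) + (0)(5/13) = 28/117.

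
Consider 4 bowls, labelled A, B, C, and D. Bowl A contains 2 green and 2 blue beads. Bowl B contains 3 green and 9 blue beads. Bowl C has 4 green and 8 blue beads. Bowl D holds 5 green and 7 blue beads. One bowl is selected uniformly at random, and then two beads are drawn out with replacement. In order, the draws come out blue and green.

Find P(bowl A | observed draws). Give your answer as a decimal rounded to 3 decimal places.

Compute the likelihood of the observed sequence for each case: P(data | bowl A) = (2/4)(2/4) = 1/4; P(data | bowl B) = (9/12)(3/12) = 3/16; P(data | bowl C) = (8/12)(4/12) = 2/9; P(data | bowl D) = (7/12)(5/12) = 35/144.
The prior-weighted likelihoods are 1/4 · 1/4 = 1/16, 1/4 · 3/16 = 3/64, 1/4 · 2/9 = 1/18, 1/4 · 35/144 = 35/576; with total 65/288.
Therefore the posterior P(bowl A | data) = (1/16) / (65/288) = 18/65.

0.277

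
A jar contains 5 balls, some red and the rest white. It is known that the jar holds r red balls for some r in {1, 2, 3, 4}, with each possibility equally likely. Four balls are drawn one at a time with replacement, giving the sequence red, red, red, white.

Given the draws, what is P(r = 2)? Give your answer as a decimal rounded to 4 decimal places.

Under each hypothesis, the probability of the observed sequence is: P(data | r = 1) = (1/5)(1/5)(1/5)(4/5) = 0.0064; P(data | r = 2) = (2/5)(2/5)(2/5)(3/5) = 0.0384; P(data | r = 3) = (3/5)(3/5)(3/5)(2/5) = 0.0864; P(data | r = 4) = (4/5)(4/5)(4/5)(1/5) = 0.1024.
The prior-weighted likelihoods are 1/4 · 0.0064 = 0.0016, 1/4 · 0.0384 = 0.0096, 1/4 · 0.0864 = 0.0216, 1/4 · 0.1024 = 0.0256; these sum to 0.0584.
Hence P(r = 2 | data) = (0.0096) / (0.0584) = 0.16438.

0.1644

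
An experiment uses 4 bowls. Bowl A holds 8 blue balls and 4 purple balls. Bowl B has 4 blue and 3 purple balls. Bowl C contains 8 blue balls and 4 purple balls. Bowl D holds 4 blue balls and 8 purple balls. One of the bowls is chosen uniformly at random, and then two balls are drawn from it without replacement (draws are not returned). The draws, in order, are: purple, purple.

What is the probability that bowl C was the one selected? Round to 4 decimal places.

Under each hypothesis, the probability of the observed sequence is: P(data | bowl A) = (4/12)(3/11) = 1/11; P(data | bowl B) = (3/7)(2/6) = 1/7; P(data | bowl C) = (4/12)(3/11) = 1/11; P(data | bowl D) = (8/12)(7/11) = 14/33.
Multiplying each by its prior: 1/4 · 1/11 = 1/44, 1/4 · 1/7 = 1/28, 1/4 · 1/11 = 1/44, 1/4 · 14/33 = 7/66; with total 173/924.
By Bayes' rule, P(bowl C | data) = (1/44) / (173/924) = 21/173.

0.1214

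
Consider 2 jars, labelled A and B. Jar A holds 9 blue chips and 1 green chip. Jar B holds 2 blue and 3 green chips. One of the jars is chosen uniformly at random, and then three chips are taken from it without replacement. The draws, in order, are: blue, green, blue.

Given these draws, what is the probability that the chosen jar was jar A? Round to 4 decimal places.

0.5000

Compute the likelihood of the observed sequence for each case: P(data | jar A) = (9/10)(1/9)(8/8) = 1/10; P(data | jar B) = (2/5)(3/4)(1/3) = 1/10.
Multiplying each by its prior: 1/2 · 1/10 = 1/20, 1/2 · 1/10 = 1/20; these sum to 1/10.
So P(jar A | data) = (1/20) / (1/10) = 1/2.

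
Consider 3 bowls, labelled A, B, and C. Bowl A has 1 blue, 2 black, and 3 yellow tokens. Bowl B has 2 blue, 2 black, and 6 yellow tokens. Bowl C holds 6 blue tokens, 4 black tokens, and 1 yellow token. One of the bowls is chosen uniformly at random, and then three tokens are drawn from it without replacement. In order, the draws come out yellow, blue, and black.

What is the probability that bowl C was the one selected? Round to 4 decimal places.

0.2254

For each hypothesis, P(data | H) works out to: P(data | bowl A) = (3/6)(1/5)(2/4) = 0.05; P(data | bowl B) = (6/10)(2/9)(2/8) = 0.033333; P(data | bowl C) = (1/11)(6/10)(4/9) = 0.024242.
The prior-weighted likelihoods are 1/3 · 0.05 = 0.016667, 1/3 · 0.033333 = 0.011111, 1/3 · 0.024242 = 0.0080808; these sum to 0.035859.
So P(bowl C | data) = (0.0080808) / (0.035859) = 0.22535.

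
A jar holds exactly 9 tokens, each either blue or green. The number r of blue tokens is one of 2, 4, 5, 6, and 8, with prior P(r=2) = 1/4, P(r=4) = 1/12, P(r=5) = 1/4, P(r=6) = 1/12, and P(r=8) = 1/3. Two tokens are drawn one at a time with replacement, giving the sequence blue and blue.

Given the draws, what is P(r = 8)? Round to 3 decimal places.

0.648

For each hypothesis, P(data | H) works out to: P(data | r = 2) = (2/9)(2/9) = 4/81; P(data | r = 4) = (4/9)(4/9) = 16/81; P(data | r = 5) = (5/9)(5/9) = 25/81; P(data | r = 6) = (6/9)(6/9) = 4/9; P(data | r = 8) = (8/9)(8/9) = 64/81.
Weighting by the prior gives 1/4 · 4/81 = 1/81, 1/12 · 16/81 = 4/243, 1/4 · 25/81 = 25/324, 1/12 · 4/9 = 1/27, 1/3 · 64/81 = 64/243; summing to 395/972.
By Bayes' rule, P(r = 8 | data) = (64/243) / (395/972) = 256/395.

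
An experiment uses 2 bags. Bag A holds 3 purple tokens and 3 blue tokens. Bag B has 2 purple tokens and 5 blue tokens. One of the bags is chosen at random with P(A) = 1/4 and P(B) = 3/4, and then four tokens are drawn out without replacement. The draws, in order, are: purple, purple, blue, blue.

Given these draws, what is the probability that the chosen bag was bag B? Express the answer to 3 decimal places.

0.588

Under each hypothesis, the probability of the observed sequence is: P(data | bag A) = (3/6)(2/5)(3/4)(2/3) = 1/10; P(data | bag B) = (2/7)(1/6)(5/5)(4/4) = 1/21.
Weighting by the prior gives 1/4 · 1/10 = 1/40, 3/4 · 1/21 = 1/28; with total 17/280.
So P(bag B | data) = (1/28) / (17/280) = 10/17.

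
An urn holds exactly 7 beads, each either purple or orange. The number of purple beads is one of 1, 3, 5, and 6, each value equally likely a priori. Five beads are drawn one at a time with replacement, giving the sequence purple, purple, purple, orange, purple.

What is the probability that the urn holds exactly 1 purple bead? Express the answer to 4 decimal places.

0.0021

The likelihood of the observed sequence under each hypothesis: P(data | r = 1) = (1/7)(1/7)(1/7)(6/7)(1/7) = 0.00035699; P(data | r = 3) = (3/7)(3/7)(3/7)(4/7)(3/7) = 0.019278; P(data | r = 5) = (5/7)(5/7)(5/7)(2/7)(5/7) = 0.074374; P(data | r = 6) = (6/7)(6/7)(6/7)(1/7)(6/7) = 0.077111.
The prior-weighted likelihoods are 1/4 · 0.00035699 = 8.9249e-05, 1/4 · 0.019278 = 0.0048194, 1/4 · 0.074374 = 0.018593, 1/4 · 0.077111 = 0.019278; with total 0.04278.
So P(r = 1 | data) = (8.9249e-05) / (0.04278) = 0.0020862.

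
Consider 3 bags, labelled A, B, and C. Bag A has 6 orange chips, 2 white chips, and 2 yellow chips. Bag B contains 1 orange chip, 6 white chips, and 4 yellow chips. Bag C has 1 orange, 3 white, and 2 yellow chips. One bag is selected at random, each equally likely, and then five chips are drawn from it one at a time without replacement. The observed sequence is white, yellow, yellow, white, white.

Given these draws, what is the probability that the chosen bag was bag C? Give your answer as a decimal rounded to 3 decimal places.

0.391

The likelihood of the observed sequence under each hypothesis: P(data | bag A) = (2/10)(2/9)(1/8)(1/7)(0/6) = 0; P(data | bag B) = (6/11)(4/10)(3/9)(5/8)(4/7) = 0.025974; P(data | bag C) = (3/6)(2/5)(1/4)(2/3)(1/2) = 0.016667.
The prior-weighted likelihoods are 1/3 · 0 = 0, 1/3 · 0.025974 = 0.008658, 1/3 · 0.016667 = 0.0055556; summing to 0.014214.
Hence P(bag C | data) = (0.0055556) / (0.014214) = 0.39086.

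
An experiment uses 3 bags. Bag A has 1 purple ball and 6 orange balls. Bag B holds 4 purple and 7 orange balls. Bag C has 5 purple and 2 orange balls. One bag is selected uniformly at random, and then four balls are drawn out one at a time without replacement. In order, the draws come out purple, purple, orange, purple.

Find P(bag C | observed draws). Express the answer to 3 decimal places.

The likelihood of the observed sequence under each hypothesis: P(data | bag A) = (1/7)(0/6) = 0; P(data | bag B) = (4/11)(3/10)(7/9)(2/8) = 0.021212; P(data | bag C) = (5/7)(4/6)(2/5)(3/4) = 0.14286.
Weighting by the prior gives 1/3 · 0 = 0, 1/3 · 0.021212 = 0.0070707, 1/3 · 0.14286 = 0.047619; these sum to 0.05469.
Therefore the posterior P(bag C | data) = (0.047619) / (0.05469) = 0.87071.

0.871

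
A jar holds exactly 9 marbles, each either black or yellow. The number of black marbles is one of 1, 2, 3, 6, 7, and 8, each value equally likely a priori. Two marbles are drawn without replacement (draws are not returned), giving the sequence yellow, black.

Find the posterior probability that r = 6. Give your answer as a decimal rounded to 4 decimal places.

0.2250

For each hypothesis, P(data | H) works out to: P(data | r = 1) = (8/9)(1/8) = 1/9; P(data | r = 2) = (7/9)(2/8) = 7/36; P(data | r = 3) = (6/9)(3/8) = 1/4; P(data | r = 6) = (3/9)(6/8) = 1/4; P(data | r = 7) = (2/9)(7/8) = 7/36; P(data | r = 8) = (1/9)(8/8) = 1/9.
Multiplying each by its prior: 1/6 · 1/9 = 1/54, 1/6 · 7/36 = 7/216, 1/6 · 1/4 = 1/24, 1/6 · 1/4 = 1/24, 1/6 · 7/36 = 7/216, 1/6 · 1/9 = 1/54; summing to 5/27.
By Bayes' rule, P(r = 6 | data) = (1/24) / (5/27) = 9/40.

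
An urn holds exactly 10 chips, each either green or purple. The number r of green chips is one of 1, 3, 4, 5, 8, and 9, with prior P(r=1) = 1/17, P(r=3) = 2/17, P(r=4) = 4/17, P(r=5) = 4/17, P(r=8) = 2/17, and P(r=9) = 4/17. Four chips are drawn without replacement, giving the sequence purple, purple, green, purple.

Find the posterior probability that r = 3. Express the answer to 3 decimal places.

0.258

For each hypothesis, P(data | H) works out to: P(data | r = 1) = (9/10)(8/9)(1/8)(7/7) = 0.1; P(data | r = 3) = (7/10)(6/9)(3/8)(5/7) = 0.125; P(data | r = 4) = (6/10)(5/9)(4/8)(4/7) = 0.095238; P(data | r = 5) = (5/10)(4/9)(5/8)(3/7) = 0.059524; P(data | r = 8) = (2/10)(1/9)(8/8)(0/7) = 0; P(data | r = 9) = (1/10)(0/9) = 0.
Weighting by the prior gives 1/17 · 0.1 = 0.0058824, 2/17 · 0.125 = 0.014706, 4/17 · 0.095238 = 0.022409, 4/17 · 0.059524 = 0.014006, 2/17 · 0 = 0, 4/17 · 0 = 0; summing to 0.057003.
Hence P(r = 3 | data) = (0.014706) / (0.057003) = 0.25799.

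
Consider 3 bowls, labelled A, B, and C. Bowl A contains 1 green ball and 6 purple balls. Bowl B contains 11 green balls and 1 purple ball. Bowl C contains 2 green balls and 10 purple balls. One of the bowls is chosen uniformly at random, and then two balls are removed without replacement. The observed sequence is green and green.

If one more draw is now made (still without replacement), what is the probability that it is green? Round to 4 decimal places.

0.8839

The likelihood of the observed sequence under each hypothesis: P(data | bowl A) = (1/7)(0/6) = 0; P(data | bowl B) = (11/12)(10/11) = 5/6; P(data | bowl C) = (2/12)(1/11) = 1/66.
Multiplying each by its prior: 1/3 · 0 = 0, 1/3 · 5/6 = 5/18, 1/3 · 1/66 = 1/198; these sum to 28/99.
Normalising, the posterior is P(bowl A | data) = 0, P(bowl B | data) = 55/56, P(bowl C | data) = 1/56.
The predictive probability is P(green next | data) = (9/10)(55/56) + (0)(1/56) = 99/112.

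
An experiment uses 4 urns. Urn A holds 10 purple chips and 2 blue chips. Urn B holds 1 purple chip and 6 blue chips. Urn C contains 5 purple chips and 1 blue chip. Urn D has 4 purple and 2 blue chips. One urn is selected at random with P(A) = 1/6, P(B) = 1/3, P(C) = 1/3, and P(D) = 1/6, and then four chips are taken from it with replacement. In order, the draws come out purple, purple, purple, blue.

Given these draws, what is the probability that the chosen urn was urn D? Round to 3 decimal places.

0.251

Compute the likelihood of the observed sequence for each case: P(data | urn A) = (10/12)(10/12)(10/12)(2/12) = 0.096451; P(data | urn B) = (1/7)(1/7)(1/7)(6/7) = 0.002499; P(data | urn C) = (5/6)(5/6)(5/6)(1/6) = 0.096451; P(data | urn D) = (4/6)(4/6)(4/6)(2/6) = 0.098765.
Multiplying each by its prior: 1/6 · 0.096451 = 0.016075, 1/3 · 0.002499 = 0.00083299, 1/3 · 0.096451 = 0.03215, 1/6 · 0.098765 = 0.016461; summing to 0.065519.
Hence P(urn D | data) = (0.016461) / (0.065519) = 0.25124.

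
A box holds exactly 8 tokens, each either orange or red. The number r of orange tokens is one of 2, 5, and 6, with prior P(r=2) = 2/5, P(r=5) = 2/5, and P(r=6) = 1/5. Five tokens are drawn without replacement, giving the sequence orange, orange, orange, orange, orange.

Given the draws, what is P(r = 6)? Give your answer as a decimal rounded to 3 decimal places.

0.750

For each hypothesis, P(data | H) works out to: P(data | r = 2) = (2/8)(1/7)(0/6) = 0; P(data | r = 5) = (5/8)(4/7)(3/6)(2/5)(1/4) = 1/56; P(data | r = 6) = (6/8)(5/7)(4/6)(3/5)(2/4) = 3/28.
Weighting by the prior gives 2/5 · 0 = 0, 2/5 · 1/56 = 1/140, 1/5 · 3/28 = 3/140; with total 1/35.
So P(r = 6 | data) = (3/140) / (1/35) = 3/4.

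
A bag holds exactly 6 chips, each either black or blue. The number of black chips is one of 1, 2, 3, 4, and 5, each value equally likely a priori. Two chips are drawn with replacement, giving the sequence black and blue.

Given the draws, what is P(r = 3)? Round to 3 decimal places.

0.257

Compute the likelihood of the observed sequence for each case: P(data | r = 1) = (1/6)(5/6) = 5/36; P(data | r = 2) = (2/6)(4/6) = 2/9; P(data | r = 3) = (3/6)(3/6) = 1/4; P(data | r = 4) = (4/6)(2/6) = 2/9; P(data | r = 5) = (5/6)(1/6) = 5/36.
Weighting by the prior gives 1/5 · 5/36 = 1/36, 1/5 · 2/9 = 2/45, 1/5 · 1/4 = 1/20, 1/5 · 2/9 = 2/45, 1/5 · 5/36 = 1/36; summing to 7/36.
Therefore the posterior P(r = 3 | data) = (1/20) / (7/36) = 9/35.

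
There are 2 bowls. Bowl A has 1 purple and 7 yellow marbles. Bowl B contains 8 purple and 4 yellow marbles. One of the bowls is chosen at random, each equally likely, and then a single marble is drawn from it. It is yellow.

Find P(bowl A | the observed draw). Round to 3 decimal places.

0.724

For each hypothesis, P(data | H) works out to: P(data | bowl A) = (7/8) = 7/8; P(data | bowl B) = (4/12) = 1/3.
The prior-weighted likelihoods are 1/2 · 7/8 = 7/16, 1/2 · 1/3 = 1/6; summing to 29/48.
So P(bowl A | data) = (7/16) / (29/48) = 21/29.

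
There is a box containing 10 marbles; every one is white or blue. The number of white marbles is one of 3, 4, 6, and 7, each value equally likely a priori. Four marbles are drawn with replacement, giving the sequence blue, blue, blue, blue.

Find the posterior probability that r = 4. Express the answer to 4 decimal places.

For each hypothesis, P(data | H) works out to: P(data | r = 3) = (7/10)(7/10)(7/10)(7/10) = 0.2401; P(data | r = 4) = (6/10)(6/10)(6/10)(6/10) = 0.1296; P(data | r = 6) = (4/10)(4/10)(4/10)(4/10) = 0.0256; P(data | r = 7) = (3/10)(3/10)(3/10)(3/10) = 0.0081.
The prior-weighted likelihoods are 1/4 · 0.2401 = 0.060025, 1/4 · 0.1296 = 0.0324, 1/4 · 0.0256 = 0.0064, 1/4 · 0.0081 = 0.002025; summing to 0.10085.
So P(r = 4 | data) = (0.0324) / (0.10085) = 0.32127.

0.3213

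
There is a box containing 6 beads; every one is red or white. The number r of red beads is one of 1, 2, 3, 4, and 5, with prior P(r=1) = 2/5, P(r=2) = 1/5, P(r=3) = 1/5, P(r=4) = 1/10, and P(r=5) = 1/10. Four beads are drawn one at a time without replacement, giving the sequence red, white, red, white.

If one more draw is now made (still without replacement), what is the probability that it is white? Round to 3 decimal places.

0.583

Under each hypothesis, the probability of the observed sequence is: P(data | r = 1) = (1/6)(5/5)(0/4) = 0; P(data | r = 2) = (2/6)(4/5)(1/4)(3/3) = 1/15; P(data | r = 3) = (3/6)(3/5)(2/4)(2/3) = 1/10; P(data | r = 4) = (4/6)(2/5)(3/4)(1/3) = 1/15; P(data | r = 5) = (5/6)(1/5)(4/4)(0/3) = 0.
Weighting by the prior gives 2/5 · 0 = 0, 1/5 · 1/15 = 1/75, 1/5 · 1/10 = 1/50, 1/10 · 1/15 = 1/150, 1/10 · 0 = 0; summing to 1/25.
The posterior is then P(r = 1 | data) = 0, P(r = 2 | data) = 1/3, P(r = 3 | data) = 1/2, P(r = 4 | data) = 1/6, P(r = 5 | data) = 0.
Averaging over the posterior, P(white next | data) = (1)(1/3) + (1/2)(1/2) + (0)(1/6) = 7/12.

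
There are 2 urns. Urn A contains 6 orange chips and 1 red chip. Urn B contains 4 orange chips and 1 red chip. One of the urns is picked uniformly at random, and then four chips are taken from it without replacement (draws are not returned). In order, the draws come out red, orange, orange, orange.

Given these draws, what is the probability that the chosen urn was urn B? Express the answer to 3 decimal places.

0.583

Under each hypothesis, the probability of the observed sequence is: P(data | urn A) = (1/7)(6/6)(5/5)(4/4) = 1/7; P(data | urn B) = (1/5)(4/4)(3/3)(2/2) = 1/5.
Multiplying each by its prior: 1/2 · 1/7 = 1/14, 1/2 · 1/5 = 1/10; summing to 6/35.
By Bayes' rule, P(urn B | data) = (1/10) / (6/35) = 7/12.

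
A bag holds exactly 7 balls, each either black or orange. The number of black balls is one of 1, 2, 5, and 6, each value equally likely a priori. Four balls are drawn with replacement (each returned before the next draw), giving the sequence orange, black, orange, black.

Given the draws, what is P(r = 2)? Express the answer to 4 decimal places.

Compute the likelihood of the observed sequence for each case: P(data | r = 1) = (6/7)(1/7)(6/7)(1/7) = 0.014994; P(data | r = 2) = (5/7)(2/7)(5/7)(2/7) = 0.041649; P(data | r = 5) = (2/7)(5/7)(2/7)(5/7) = 0.041649; P(data | r = 6) = (1/7)(6/7)(1/7)(6/7) = 0.014994.
Multiplying each by its prior: 1/4 · 0.014994 = 0.0037484, 1/4 · 0.041649 = 0.010412, 1/4 · 0.041649 = 0.010412, 1/4 · 0.014994 = 0.0037484; these sum to 0.028322.
Hence P(r = 2 | data) = (0.010412) / (0.028322) = 0.36765.

0.3676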